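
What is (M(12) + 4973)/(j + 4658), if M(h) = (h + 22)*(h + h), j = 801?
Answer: 5789/5459 ≈ 1.0605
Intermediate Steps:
M(h) = 2*h*(22 + h) (M(h) = (22 + h)*(2*h) = 2*h*(22 + h))
(M(12) + 4973)/(j + 4658) = (2*12*(22 + 12) + 4973)/(801 + 4658) = (2*12*34 + 4973)/5459 = (816 + 4973)*(1/5459) = 5789*(1/5459) = 5789/5459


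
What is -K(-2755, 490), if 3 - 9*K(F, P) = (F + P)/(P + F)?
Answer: -2/9 ≈ -0.22222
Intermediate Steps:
K(F, P) = 2/9 (K(F, P) = ⅓ - (F + P)/(9*(P + F)) = ⅓ - (F + P)/(9*(F + P)) = ⅓ - ⅑*1 = ⅓ - ⅑ = 2/9)
-K(-2755, 490) = -1*2/9 = -2/9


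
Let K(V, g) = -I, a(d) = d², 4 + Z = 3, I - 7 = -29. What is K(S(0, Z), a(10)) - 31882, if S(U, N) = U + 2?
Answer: -31860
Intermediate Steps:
I = -22 (I = 7 - 29 = -22)
Z = -1 (Z = -4 + 3 = -1)
S(U, N) = 2 + U
K(V, g) = 22 (K(V, g) = -1*(-22) = 22)
K(S(0, Z), a(10)) - 31882 = 22 - 31882 = -31860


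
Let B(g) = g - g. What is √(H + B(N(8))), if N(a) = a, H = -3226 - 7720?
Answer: I*√10946 ≈ 104.62*I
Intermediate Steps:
H = -10946
B(g) = 0
√(H + B(N(8))) = √(-10946 + 0) = √(-10946) = I*√10946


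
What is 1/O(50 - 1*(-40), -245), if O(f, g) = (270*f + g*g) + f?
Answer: 1/84415 ≈ 1.1846e-5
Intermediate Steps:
O(f, g) = g² + 271*f (O(f, g) = (270*f + g²) + f = (g² + 270*f) + f = g² + 271*f)
1/O(50 - 1*(-40), -245) = 1/((-245)² + 271*(50 - 1*(-40))) = 1/(60025 + 271*(50 + 40)) = 1/(60025 + 271*90) = 1/(60025 + 24390) = 1/84415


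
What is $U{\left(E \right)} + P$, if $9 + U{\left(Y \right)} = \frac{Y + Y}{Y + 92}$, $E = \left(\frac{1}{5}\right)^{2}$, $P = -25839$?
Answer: $- \frac{59476246}{2301} \approx -25848.0$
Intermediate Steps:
$E = \frac{1}{25}$ ($E = \left(\frac{1}{5}\right)^{2} = \frac{1}{25} \approx 0.04$)
$U{\left(Y \right)} = -9 + \frac{2 Y}{92 + Y}$ ($U{\left(Y \right)} = -9 + \frac{Y + Y}{Y + 92} = -9 + \frac{2 Y}{92 + Y}$)
$U{\left(E \right)} + P = \frac{-828 - \frac{7}{25}}{92 + \frac{1}{25}} - 25839 = \frac{-828 - \frac{7}{25}}{\frac{2301}{25}} - 25839 = \frac{25}{2301} \left(- \frac{20707}{25}\right) - 25839 = - \frac{20707}{2301} - 25839 = - \frac{59476246}{2301}$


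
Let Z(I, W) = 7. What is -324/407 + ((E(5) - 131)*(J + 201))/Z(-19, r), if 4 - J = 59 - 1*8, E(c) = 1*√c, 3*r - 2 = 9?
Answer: -1173298/407 + 22*√5 ≈ -2833.6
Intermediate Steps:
r = 11/3 (r = ⅔ + (⅓)*9 = ⅔ + 3 = 11/3 ≈ 3.6667)
E(c) = √c
J = -47 (J = 4 - (59 - 1*8) = 4 - (59 - 8) = 4 - 1*51 = 4 - 51 = -47)
-324/407 + ((E(5) - 131)*(J + 201))/Z(-19, r) = -324/407 + ((√5 - 131)*(-47 + 201))/7 = -324*1/407 + ((-131 + √5)*154)*(⅐) = -324/407 + (-20174 + 154*√5)*(⅐) = -324/407 + (-2882 + 22*√5) = -1173298/407 + 22*√5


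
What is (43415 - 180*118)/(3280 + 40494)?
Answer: 22175/43774 ≈ 0.50658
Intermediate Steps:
(43415 - 180*118)/(3280 + 40494) = (43415 - 21240)/43774 = 22175*(1/43774) = 22175/43774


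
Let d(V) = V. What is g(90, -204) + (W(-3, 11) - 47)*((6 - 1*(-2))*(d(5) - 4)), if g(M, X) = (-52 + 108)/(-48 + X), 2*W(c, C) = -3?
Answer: -3494/9 ≈ -388.22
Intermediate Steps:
W(c, C) = -3/2 (W(c, C) = (½)*(-3) = -3/2)
g(M, X) = 56/(-48 + X)
g(90, -204) + (W(-3, 11) - 47)*((6 - 1*(-2))*(d(5) - 4)) = 56/(-48 - 204) + (-3/2 - 47)*((6 - 1*(-2))*(5 - 4)) = 56/(-252) - 97*(6 + 2)/2 = 56*(-1/252) - 388 = -2/9 - 97/2*8 = -2/9 - 388 = -3494/9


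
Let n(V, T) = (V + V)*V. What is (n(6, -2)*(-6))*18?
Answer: -7776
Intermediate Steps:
n(V, T) = 2*V**2 (n(V, T) = (2*V)*V = 2*V**2)
(n(6, -2)*(-6))*18 = ((2*6**2)*(-6))*18 = ((2*36)*(-6))*18 = (72*(-6))*18 = -432*18 = -7776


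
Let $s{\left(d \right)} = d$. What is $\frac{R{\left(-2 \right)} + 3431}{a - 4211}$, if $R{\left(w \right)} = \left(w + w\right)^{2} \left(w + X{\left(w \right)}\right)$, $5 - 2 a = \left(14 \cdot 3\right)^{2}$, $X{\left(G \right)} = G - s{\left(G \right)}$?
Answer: $- \frac{6798}{10181} \approx -0.66771$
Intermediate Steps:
$X{\left(G \right)} = 0$ ($X{\left(G \right)} = G - G = 0$)
$a = - \frac{1759}{2}$ ($a = \frac{5}{2} - \frac{\left(14 \cdot 3\right)^{2}}{2} = \frac{5}{2} - \frac{42^{2}}{2} = \frac{5}{2} - 882 = - \frac{1759}{2} \approx -879.5$)
$R{\left(w \right)} = 4 w^{3}$ ($R{\left(w \right)} = \left(w + w\right)^{2} \left(w + 0\right) = \left(2 w\right)^{2} w = 4 w^{2} w = 4 w^{3}$)
$\frac{R{\left(-2 \right)} + 3431}{a - 4211} = \frac{4 \left(-2\right)^{3} + 3431}{- \frac{1759}{2} - 4211} = \frac{4 \left(-8\right) + 3431}{- \frac{10181}{2}} = \left(-32 + 3431\right) \left(- \frac{2}{10181}\right) = 3399 \left(- \frac{2}{10181}\right) = - \frac{6798}{10181}$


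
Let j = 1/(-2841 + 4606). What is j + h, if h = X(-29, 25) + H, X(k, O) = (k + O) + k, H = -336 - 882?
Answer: -2208014/1765 ≈ -1251.0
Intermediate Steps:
H = -1218
X(k, O) = O + 2*k (X(k, O) = (O + k) + k = O + 2*k)
j = 1/1765 ≈ 0.00056657
h = -1251 (h = (25 + 2*(-29)) - 1218 = (25 - 58) - 1218 = -33 - 1218 = -1251)
j + h = 1/1765 - 1251 = -2208014/1765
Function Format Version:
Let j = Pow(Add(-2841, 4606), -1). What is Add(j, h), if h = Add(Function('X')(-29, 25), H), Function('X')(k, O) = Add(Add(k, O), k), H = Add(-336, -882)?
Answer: Rational(-2208014, 1765) ≈ -1251.0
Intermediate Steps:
H = -1218
Function('X')(k, O) = Add(O, Mul(2, k)) (Function('X')(k, O) = Add(Add(O, k), k) = Add(O, Mul(2, k)))
j = Rational(1, 1765) (j = Pow(1765, -1) = Rational(1, 1765) ≈ 0.00056657)
h = -1251 (h = Add(Add(25, Mul(2, -29)), -1218) = Add(Add(25, -58), -1218) = Add(-33, -1218) = -1251)
Add(j, h) = Add(Rational(1, 1765), -1251) = Rational(-2208014, 1765)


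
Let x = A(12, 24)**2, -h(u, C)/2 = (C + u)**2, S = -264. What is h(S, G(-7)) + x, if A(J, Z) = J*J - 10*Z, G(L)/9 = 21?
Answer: -2034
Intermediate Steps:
G(L) = 189 (G(L) = 9*21 = 189)
A(J, Z) = J**2 - 10*Z
h(u, C) = -2*(C + u)**2
x = 9216 (x = (12**2 - 10*24)**2 = (144 - 240)**2 = (-96)**2 = 9216)
h(S, G(-7)) + x = -2*(189 - 264)**2 + 9216 = -2*(-75)**2 + 9216 = -2*5625 + 9216 = -11250 + 9216 = -2034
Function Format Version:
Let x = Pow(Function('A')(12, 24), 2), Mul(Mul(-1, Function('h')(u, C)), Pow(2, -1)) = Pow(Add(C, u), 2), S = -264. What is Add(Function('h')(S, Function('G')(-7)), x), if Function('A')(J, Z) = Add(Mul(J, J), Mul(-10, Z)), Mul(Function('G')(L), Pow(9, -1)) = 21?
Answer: -2034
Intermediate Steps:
Function('G')(L) = 189 (Function('G')(L) = Mul(9, 21) = 189)
Function('A')(J, Z) = Add(Pow(J, 2), Mul(-10, Z))
Function('h')(u, C) = Mul(-2, Pow(Add(C, u), 2))
x = 9216 (x = Pow(Add(Pow(12, 2), Mul(-10, 24)), 2) = Pow(Add(144, -240), 2) = Pow(-96, 2) = 9216)
Add(Function('h')(S, Function('G')(-7)), x) = Add(Mul(-2, Pow(Add(189, -264), 2)), 9216) = Add(Mul(-2, Pow(-75, 2)), 9216) = Add(Mul(-2, 5625), 9216) = Add(-11250, 9216) = -2034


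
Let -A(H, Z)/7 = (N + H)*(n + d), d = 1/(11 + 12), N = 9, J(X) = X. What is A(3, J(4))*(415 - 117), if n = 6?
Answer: -3479448/23 ≈ -1.5128e+5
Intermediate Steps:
d = 1/23 ≈ 0.043478
A(H, Z) = -8757/23 - 973*H/23 (A(H, Z) = -7*(9 + H)*(6 + 1/23) = -7*(9 + H)*139/23 = -7*(1251/23 + 139*H/23) = -8757/23 - 973*H/23)
A(3, J(4))*(415 - 117) = (-8757/23 - 973/23*3)*(415 - 117) = (-8757/23 - 2919/23)*298 = -11676/23*298 = -3479448/23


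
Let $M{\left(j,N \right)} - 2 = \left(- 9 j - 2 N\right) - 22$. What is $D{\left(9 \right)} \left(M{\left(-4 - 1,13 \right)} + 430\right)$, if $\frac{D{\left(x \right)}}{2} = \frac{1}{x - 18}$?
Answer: $- \frac{286}{3} \approx -95.333$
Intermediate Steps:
$D{\left(x \right)} = \frac{2}{-18 + x}$ ($D{\left(x \right)} = \frac{2}{x - 18} = \frac{2}{-18 + x}$)
$M{\left(j,N \right)} = -20 - 9 j - 2 N$ ($M{\left(j,N \right)} = 2 - \left(22 + 2 N + 9 j\right) = -20 - 9 j - 2 N$)
$D{\left(9 \right)} \left(M{\left(-4 - 1,13 \right)} + 430\right) = \frac{2}{-18 + 9} \left(\left(-20 - 9 \left(-4 - 1\right) - 26\right) + 430\right) = \frac{2}{-9} \left(\left(-20 - -45 - 26\right) + 430\right) = 2 \left(- \frac{1}{9}\right) \left(\left(-20 + 45 - 26\right) + 430\right) = - \frac{2 \left(-1 + 430\right)}{9} = \left(- \frac{2}{9}\right) 429 = - \frac{286}{3}$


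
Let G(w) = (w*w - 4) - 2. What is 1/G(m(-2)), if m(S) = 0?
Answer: -⅙ ≈ -0.16667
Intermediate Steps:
G(w) = -6 + w² (G(w) = (w² - 4) - 2 = (-4 + w²) - 2 = -6 + w²)
1/G(m(-2)) = 1/(-6 + 0²) = 1/(-6 + 0) = 1/(-6) = -⅙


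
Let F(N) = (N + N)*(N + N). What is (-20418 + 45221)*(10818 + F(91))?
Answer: 1089893426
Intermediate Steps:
F(N) = 4*N² (F(N) = (2*N)*(2*N) = 4*N²)
(-20418 + 45221)*(10818 + F(91)) = (-20418 + 45221)*(10818 + 4*91²) = 24803*(10818 + 4*8281) = 24803*(10818 + 33124) = 24803*43942 = 1089893426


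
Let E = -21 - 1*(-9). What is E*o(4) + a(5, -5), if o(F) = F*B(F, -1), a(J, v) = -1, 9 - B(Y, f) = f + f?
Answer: -529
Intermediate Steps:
E = -12 (E = -21 + 9 = -12)
B(Y, f) = 9 - 2*f (B(Y, f) = 9 - (f + f) = 9 - 2*f)
o(F) = 11*F (o(F) = F*(9 - 2*(-1)) = F*(9 + 2) = F*11 = 11*F)
E*o(4) + a(5, -5) = -132*4 - 1 = -12*44 - 1 = -528 - 1 = -529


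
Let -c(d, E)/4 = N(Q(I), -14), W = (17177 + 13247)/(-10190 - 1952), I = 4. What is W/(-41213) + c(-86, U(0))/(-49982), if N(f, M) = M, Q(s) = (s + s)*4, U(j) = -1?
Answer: -6625552352/6252851237893 ≈ -0.0010596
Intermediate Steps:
W = -15212/6071 (W = 30424/(-12142) = 30424*(-1/12142) = -15212/6071 ≈ -2.5057)
Q(s) = 8*s (Q(s) = (2*s)*4 = 8*s)
c(d, E) = 56 (c(d, E) = -4*(-14) = 56)
W/(-41213) + c(-86, U(0))/(-49982) = -15212/6071/(-41213) + 56/(-49982) = -15212/6071*(-1/41213) + 56*(-1/49982) = 15212/250204123 - 28/24991 = -6625552352/6252851237893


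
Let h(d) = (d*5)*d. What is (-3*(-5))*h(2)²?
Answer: 6000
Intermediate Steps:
h(d) = 5*d² (h(d) = (5*d)*d = 5*d²)
(-3*(-5))*h(2)² = (-3*(-5))*(5*2²)² = 15*(5*4)² = 15*20² = 15*400 = 6000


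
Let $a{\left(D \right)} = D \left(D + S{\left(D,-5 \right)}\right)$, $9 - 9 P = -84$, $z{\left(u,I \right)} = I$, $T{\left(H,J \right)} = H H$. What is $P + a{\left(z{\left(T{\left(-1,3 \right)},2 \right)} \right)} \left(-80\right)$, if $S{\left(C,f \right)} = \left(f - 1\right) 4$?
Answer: $\frac{10591}{3} \approx 3530.3$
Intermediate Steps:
$T{\left(H,J \right)} = H^{2}$
$S{\left(C,f \right)} = -4 + 4 f$ ($S{\left(C,f \right)} = \left(-1 + f\right) 4 = -4 + 4 f$)
$P = \frac{31}{3}$ ($P = 1 - - \frac{28}{3} = 1 + \frac{28}{3} = \frac{31}{3} \approx 10.333$)
$a{\left(D \right)} = D \left(-24 + D\right)$ ($a{\left(D \right)} = D \left(D + \left(-4 + 4 \left(-5\right)\right)\right) = D \left(D - 24\right) = D \left(-24 + D\right)$)
$P + a{\left(z{\left(T{\left(-1,3 \right)},2 \right)} \right)} \left(-80\right) = \frac{31}{3} + 2 \left(-24 + 2\right) \left(-80\right) = \frac{31}{3} + 2 \left(-22\right) \left(-80\right) = \frac{31}{3} - -3520 = \frac{31}{3} + 3520 = \frac{10591}{3}$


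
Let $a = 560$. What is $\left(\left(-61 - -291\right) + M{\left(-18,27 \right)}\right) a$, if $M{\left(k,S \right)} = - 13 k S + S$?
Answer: $3682000$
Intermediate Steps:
$M{\left(k,S \right)} = S - 13 S k$ ($M{\left(k,S \right)} = - 13 S k + S = S - 13 S k$)
$\left(\left(-61 - -291\right) + M{\left(-18,27 \right)}\right) a = \left(\left(-61 - -291\right) + 27 \left(1 - -234\right)\right) 560 = \left(\left(-61 + 291\right) + 27 \left(1 + 234\right)\right) 560 = \left(230 + 27 \cdot 235\right) 560 = \left(230 + 6345\right) 560 = 6575 \cdot 560 = 3682000$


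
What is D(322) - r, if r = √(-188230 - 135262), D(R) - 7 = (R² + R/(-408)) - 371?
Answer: 21077119/204 - 2*I*√80873 ≈ 1.0332e+5 - 568.76*I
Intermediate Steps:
D(R) = -364 + R² - R/408 (D(R) = 7 + ((R² + R/(-408)) - 371) = 7 + ((R² - R/408) - 371) = 7 + (-371 + R² - R/408) = -364 + R² - R/408)
r = 2*I*√80873 (r = √(-323492) = 2*I*√80873 ≈ 568.76*I)
D(322) - r = (-364 + 322² - 1/408*322) - 2*I*√80873 = (-364 + 103684 - 161/204) - 2*I*√80873 = 21077119/204 - 2*I*√80873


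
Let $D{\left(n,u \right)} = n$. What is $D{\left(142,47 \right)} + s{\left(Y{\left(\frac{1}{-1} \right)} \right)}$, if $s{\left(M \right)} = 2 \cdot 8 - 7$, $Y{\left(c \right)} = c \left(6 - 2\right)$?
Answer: $151$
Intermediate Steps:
$Y{\left(c \right)} = 4 c$ ($Y{\left(c \right)} = c 4 = 4 c$)
$s{\left(M \right)} = 9$ ($s{\left(M \right)} = 16 - 7 = 9$)
$D{\left(142,47 \right)} + s{\left(Y{\left(\frac{1}{-1} \right)} \right)} = 142 + 9 = 151$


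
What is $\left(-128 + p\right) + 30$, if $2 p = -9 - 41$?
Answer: $-123$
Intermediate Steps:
$p = -25$ ($p = \frac{-9 - 41}{2} = \frac{1}{2} \left(-50\right) = -25$)
$\left(-128 + p\right) + 30 = \left(-128 - 25\right) + 30 = -153 + 30 = -123$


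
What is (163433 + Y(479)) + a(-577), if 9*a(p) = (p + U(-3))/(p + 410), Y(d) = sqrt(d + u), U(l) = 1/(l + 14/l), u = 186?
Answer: 5649728651/34569 + sqrt(665) ≈ 1.6346e+5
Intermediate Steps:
Y(d) = sqrt(186 + d) (Y(d) = sqrt(d + 186) = sqrt(186 + d))
a(p) = (-3/23 + p)/(9*(410 + p)) (a(p) = ((p - 3/(14 + (-3)**2))/(p + 410))/9 = ((p - 3/(14 + 9))/(410 + p))/9 = ((p - 3/23)/(410 + p))/9 = ((-3/23 + p)/(410 + p))/9 = (-3/23 + p)/(9*(410 + p)))
(163433 + Y(479)) + a(-577) = (163433 + sqrt(186 + 479)) + (-3 + 23*(-577))/(207*(410 - 577)) = (163433 + sqrt(665)) + (1/207)*(-3 - 13271)/(-167) = (163433 + sqrt(665)) + (1/207)*(-1/167)*(-13274) = (163433 + sqrt(665)) + 13274/34569 = 5649728651/34569 + sqrt(665)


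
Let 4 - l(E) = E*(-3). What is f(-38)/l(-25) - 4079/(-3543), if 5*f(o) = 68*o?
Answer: 10603157/1257765 ≈ 8.4302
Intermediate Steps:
f(o) = 68*o/5 (f(o) = (68*o)/5 = 68*o/5)
l(E) = 4 + 3*E (l(E) = 4 - E*(-3) = 4 - (-3)*E = 4 + 3*E)
f(-38)/l(-25) - 4079/(-3543) = ((68/5)*(-38))/(4 + 3*(-25)) - 4079/(-3543) = -2584/(5*(4 - 75)) - 4079*(-1/3543) = -2584/5/(-71) + 4079/3543 = -2584/5*(-1/71) + 4079/3543 = 2584/355 + 4079/3543 = 10603157/1257765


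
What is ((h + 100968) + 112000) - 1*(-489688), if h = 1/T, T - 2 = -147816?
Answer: 103862393983/147814 ≈ 7.0266e+5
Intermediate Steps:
T = -147814 (T = 2 - 147816 = -147814)
h = -1/147814 (h = 1/(-147814) = -1/147814 ≈ -6.7653e-6)
((h + 100968) + 112000) - 1*(-489688) = ((-1/147814 + 100968) + 112000) - 1*(-489688) = (14924483951/147814 + 112000) + 489688 = 31479651951/147814 + 489688 = 103862393983/147814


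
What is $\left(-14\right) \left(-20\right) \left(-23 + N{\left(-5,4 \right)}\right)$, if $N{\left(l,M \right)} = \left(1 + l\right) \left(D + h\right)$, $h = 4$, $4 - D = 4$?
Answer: $-10920$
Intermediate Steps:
$D = 0$ ($D = 4 - 4 = 0$)
$N{\left(l,M \right)} = 4 + 4 l$ ($N{\left(l,M \right)} = \left(1 + l\right) \left(0 + 4\right) = \left(1 + l\right) 4 = 4 + 4 l$)
$\left(-14\right) \left(-20\right) \left(-23 + N{\left(-5,4 \right)}\right) = \left(-14\right) \left(-20\right) \left(-23 + \left(4 + 4 \left(-5\right)\right)\right) = 280 \left(-23 + \left(4 - 20\right)\right) = 280 \left(-23 - 16\right) = 280 \left(-39\right) = -10920$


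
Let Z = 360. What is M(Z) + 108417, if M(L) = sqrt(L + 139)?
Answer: 108417 + sqrt(499) ≈ 1.0844e+5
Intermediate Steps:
M(L) = sqrt(139 + L)
M(Z) + 108417 = sqrt(139 + 360) + 108417 = sqrt(499) + 108417 = 108417 + sqrt(499)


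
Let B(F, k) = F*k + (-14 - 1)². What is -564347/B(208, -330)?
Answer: 564347/68415 ≈ 8.2489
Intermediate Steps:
B(F, k) = 225 + F*k (B(F, k) = F*k + (-15)² = F*k + 225 = 225 + F*k)
-564347/B(208, -330) = -564347/(225 + 208*(-330)) = -564347/(225 - 68640) = -564347/(-68415) = -564347*(-1/68415) = 564347/68415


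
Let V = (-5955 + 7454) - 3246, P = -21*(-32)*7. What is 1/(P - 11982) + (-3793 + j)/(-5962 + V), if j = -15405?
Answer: 139715335/56106102 ≈ 2.4902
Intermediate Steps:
P = 4704 (P = 672*7 = 4704)
V = -1747 (V = 1499 - 3246 = -1747)
1/(P - 11982) + (-3793 + j)/(-5962 + V) = 1/(4704 - 11982) + (-3793 - 15405)/(-5962 - 1747) = 1/(-7278) - 19198/(-7709) = -1/7278 - 19198*(-1/7709) = -1/7278 + 19198/7709 = 139715335/56106102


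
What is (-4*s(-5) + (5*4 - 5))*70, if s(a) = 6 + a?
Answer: 770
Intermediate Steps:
(-4*s(-5) + (5*4 - 5))*70 = (-4*(6 - 5) + (5*4 - 5))*70 = (-4*1 + (20 - 5))*70 = (-4 + 15)*70 = 11*70 = 770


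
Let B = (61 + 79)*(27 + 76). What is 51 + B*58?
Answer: 836411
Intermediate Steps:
B = 14420 (B = 140*103 = 14420)
51 + B*58 = 51 + 14420*58 = 51 + 836360 = 836411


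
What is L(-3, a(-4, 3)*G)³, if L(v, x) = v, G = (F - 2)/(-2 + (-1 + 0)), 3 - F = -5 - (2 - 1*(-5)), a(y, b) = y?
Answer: -27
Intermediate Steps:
F = 15 (F = 3 - (-5 - (2 - 1*(-5))) = 3 - (-5 - (2 + 5)) = 3 - (-5 - 1*7) = 3 - (-5 - 7) = 3 - 1*(-12) = 3 + 12 = 15)
G = -13/3 (G = (15 - 2)/(-2 + (-1 + 0)) = 13/(-2 - 1) = 13/(-3) = 13*(-⅓) = -13/3 ≈ -4.3333)
L(-3, a(-4, 3)*G)³ = (-3)³ = -27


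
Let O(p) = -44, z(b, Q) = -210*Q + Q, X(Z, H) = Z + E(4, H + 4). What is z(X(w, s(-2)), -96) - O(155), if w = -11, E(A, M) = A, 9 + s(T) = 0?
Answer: 20108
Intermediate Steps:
s(T) = -9 (s(T) = -9 + 0 = -9)
X(Z, H) = 4 + Z (X(Z, H) = Z + 4 = 4 + Z)
z(b, Q) = -209*Q
z(X(w, s(-2)), -96) - O(155) = -209*(-96) - 1*(-44) = 20064 + 44 = 20108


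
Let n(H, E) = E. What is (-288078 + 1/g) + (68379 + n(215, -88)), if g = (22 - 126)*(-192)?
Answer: -4388706815/19968 ≈ -2.1979e+5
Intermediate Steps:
g = 19968 (g = -104*(-192) = 19968)
(-288078 + 1/g) + (68379 + n(215, -88)) = (-288078 + 1/19968) + (68379 - 88) = (-288078 + 1/19968) + 68291 = -5752341503/19968 + 68291 = -4388706815/19968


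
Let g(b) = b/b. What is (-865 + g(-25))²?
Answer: 746496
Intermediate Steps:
g(b) = 1
(-865 + g(-25))² = (-865 + 1)² = (-864)² = 746496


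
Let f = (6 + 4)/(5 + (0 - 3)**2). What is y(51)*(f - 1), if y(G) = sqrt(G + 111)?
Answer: -18*sqrt(2)/7 ≈ -3.6366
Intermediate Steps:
f = 5/7 (f = 10/(5 + (-3)**2) = 10/(5 + 9) = 10/14 = 10*(1/14) = 5/7 ≈ 0.71429)
y(G) = sqrt(111 + G)
y(51)*(f - 1) = sqrt(111 + 51)*(5/7 - 1) = sqrt(162)*(-2/7) = (9*sqrt(2))*(-2/7) = -18*sqrt(2)/7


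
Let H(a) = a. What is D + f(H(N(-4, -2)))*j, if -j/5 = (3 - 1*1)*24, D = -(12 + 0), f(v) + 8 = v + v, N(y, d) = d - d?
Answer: 1908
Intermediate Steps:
N(y, d) = 0
f(v) = -8 + 2*v (f(v) = -8 + (v + v) = -8 + 2*v)
D = -12 (D = -1*12 = -12)
j = -240 (j = -5*(3 - 1*1)*24 = -5*(3 - 1)*24 = -10*24 = -5*48 = -240)
D + f(H(N(-4, -2)))*j = -12 + (-8 + 2*0)*(-240) = -12 + (-8 + 0)*(-240) = -12 - 8*(-240) = -12 + 1920 = 1908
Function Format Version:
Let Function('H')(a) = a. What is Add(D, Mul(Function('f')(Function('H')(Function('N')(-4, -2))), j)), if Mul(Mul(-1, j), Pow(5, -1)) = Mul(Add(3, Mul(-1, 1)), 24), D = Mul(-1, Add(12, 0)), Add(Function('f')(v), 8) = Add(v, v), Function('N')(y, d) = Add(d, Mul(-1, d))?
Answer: 1908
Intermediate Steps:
Function('N')(y, d) = 0
Function('f')(v) = Add(-8, Mul(2, v)) (Function('f')(v) = Add(-8, Add(v, v)) = Add(-8, Mul(2, v)))
D = -12 (D = Mul(-1, 12) = -12)
j = -240 (j = Mul(-5, Mul(Add(3, Mul(-1, 1)), 24)) = Mul(-5, Mul(Add(3, -1), 24)) = Mul(-5, Mul(2, 24)) = Mul(-5, 48) = -240)
Add(D, Mul(Function('f')(Function('H')(Function('N')(-4, -2))), j)) = Add(-12, Mul(Add(-8, Mul(2, 0)), -240)) = Add(-12, Mul(Add(-8, 0), -240)) = Add(-12, Mul(-8, -240)) = Add(-12, 1920) = 1908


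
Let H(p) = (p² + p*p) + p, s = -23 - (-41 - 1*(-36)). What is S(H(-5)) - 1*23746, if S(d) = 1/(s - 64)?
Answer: -1947173/82 ≈ -23746.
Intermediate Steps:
s = -18 (s = -23 - (-41 + 36) = -23 - 1*(-5) = -23 + 5 = -18)
H(p) = p + 2*p² (H(p) = (p² + p²) + p = 2*p² + p = p + 2*p²)
S(d) = -1/82 (S(d) = 1/(-18 - 64) = 1/(-82) = -1/82)
S(H(-5)) - 1*23746 = -1/82 - 1*23746 = -1/82 - 23746 = -1947173/82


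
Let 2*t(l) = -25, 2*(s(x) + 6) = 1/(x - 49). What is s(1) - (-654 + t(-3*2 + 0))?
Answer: 63407/96 ≈ 660.49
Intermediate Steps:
s(x) = -6 + 1/(2*(-49 + x)) (s(x) = -6 + 1/(2*(x - 49)) = -6 + 1/(2*(-49 + x)))
t(l) = -25/2 (t(l) = (1/2)*(-25) = -25/2)
s(1) - (-654 + t(-3*2 + 0)) = (589 - 12*1)/(2*(-49 + 1)) - (-654 - 25/2) = (1/2)*(589 - 12)/(-48) - 1*(-1333/2) = (1/2)*(-1/48)*577 + 1333/2 = -577/96 + 1333/2 = 63407/96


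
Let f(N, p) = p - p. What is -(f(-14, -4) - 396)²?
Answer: -156816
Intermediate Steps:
f(N, p) = 0
-(f(-14, -4) - 396)² = -(0 - 396)² = -1*(-396)² = -1*156816 = -156816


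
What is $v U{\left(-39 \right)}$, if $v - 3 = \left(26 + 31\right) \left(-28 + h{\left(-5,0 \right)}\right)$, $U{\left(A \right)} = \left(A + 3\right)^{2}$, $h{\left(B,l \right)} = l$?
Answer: $-2064528$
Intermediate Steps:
$U{\left(A \right)} = \left(3 + A\right)^{2}$
$v = -1593$ ($v = 3 + \left(26 + 31\right) \left(-28 + 0\right) = 3 + 57 \left(-28\right) = 3 - 1596 = -1593$)
$v U{\left(-39 \right)} = - 1593 \left(3 - 39\right)^{2} = - 1593 \left(-36\right)^{2} = \left(-1593\right) 1296 = -2064528$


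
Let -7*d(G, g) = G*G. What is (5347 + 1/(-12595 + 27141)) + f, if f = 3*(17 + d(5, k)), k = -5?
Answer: 78363459/14546 ≈ 5387.3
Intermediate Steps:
d(G, g) = -G²/7 (d(G, g) = -G*G/7 = -G²/7)
f = 282/7 (f = 3*(17 - ⅐*5²) = 3*(17 - ⅐*25) = 3*(17 - 25/7) = 3*(94/7) = 282/7 ≈ 40.286)
(5347 + 1/(-12595 + 27141)) + f = (5347 + 1/(-12595 + 27141)) + 282/7 = (5347 + 1/14546) + 282/7 = 77777463/14546 + 282/7 = 78363459/14546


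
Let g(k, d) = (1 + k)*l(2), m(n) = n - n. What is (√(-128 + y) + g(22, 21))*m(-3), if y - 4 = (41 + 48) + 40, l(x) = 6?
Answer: 0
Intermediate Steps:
y = 133 (y = 4 + ((41 + 48) + 40) = 4 + (89 + 40) = 4 + 129 = 133)
m(n) = 0
g(k, d) = 6 + 6*k (g(k, d) = (1 + k)*6 = 6 + 6*k)
(√(-128 + y) + g(22, 21))*m(-3) = (√(-128 + 133) + (6 + 6*22))*0 = (√5 + (6 + 132))*0 = (√5 + 138)*0 = (138 + √5)*0 = 0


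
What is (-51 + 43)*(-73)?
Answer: 584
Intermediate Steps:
(-51 + 43)*(-73) = -8*(-73) = 584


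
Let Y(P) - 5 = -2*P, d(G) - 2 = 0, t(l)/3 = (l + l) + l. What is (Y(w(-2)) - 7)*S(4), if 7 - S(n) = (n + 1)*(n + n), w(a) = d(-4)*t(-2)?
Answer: -2310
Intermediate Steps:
t(l) = 9*l (t(l) = 3*((l + l) + l) = 3*(2*l + l) = 3*(3*l) = 9*l)
d(G) = 2 (d(G) = 2 + 0 = 2)
w(a) = -36 (w(a) = 2*(9*(-2)) = 2*(-18) = -36)
S(n) = 7 - 2*n*(1 + n) (S(n) = 7 - (n + 1)*(n + n) = 7 - (1 + n)*2*n = 7 - 2*n*(1 + n))
Y(P) = 5 - 2*P
(Y(w(-2)) - 7)*S(4) = ((5 - 2*(-36)) - 7)*(7 - 2*4 - 2*4**2) = ((5 + 72) - 7)*(7 - 8 - 2*16) = (77 - 7)*(7 - 8 - 32) = 70*(-33) = -2310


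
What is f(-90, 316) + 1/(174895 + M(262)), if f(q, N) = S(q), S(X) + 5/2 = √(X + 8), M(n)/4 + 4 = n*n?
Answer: -2247273/898910 + I*√82 ≈ -2.5 + 9.0554*I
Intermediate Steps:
M(n) = -16 + 4*n² (M(n) = -16 + 4*(n*n) = -16 + 4*n²)
S(X) = -5/2 + √(8 + X) (S(X) = -5/2 + √(X + 8) = -5/2 + √(8 + X))
f(q, N) = -5/2 + √(8 + q)
f(-90, 316) + 1/(174895 + M(262)) = (-5/2 + √(8 - 90)) + 1/(174895 + (-16 + 4*262²)) = (-5/2 + √(-82)) + 1/(174895 + (-16 + 4*68644)) = (-5/2 + I*√82) + 1/(174895 + (-16 + 274576)) = (-5/2 + I*√82) + 1/(174895 + 274560) = (-5/2 + I*√82) + 1/449455 = -2247273/898910 + I*√82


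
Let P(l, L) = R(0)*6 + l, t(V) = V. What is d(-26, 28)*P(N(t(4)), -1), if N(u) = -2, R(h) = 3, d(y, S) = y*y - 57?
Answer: 9904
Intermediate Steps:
d(y, S) = -57 + y**2 (d(y, S) = y**2 - 57 = -57 + y**2)
P(l, L) = 18 + l (P(l, L) = 3*6 + l = 18 + l)
d(-26, 28)*P(N(t(4)), -1) = (-57 + (-26)**2)*(18 - 2) = (-57 + 676)*16 = 619*16 = 9904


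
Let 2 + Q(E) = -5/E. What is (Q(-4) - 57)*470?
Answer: -54285/2 ≈ -27143.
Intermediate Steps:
Q(E) = -2 - 5/E
(Q(-4) - 57)*470 = ((-2 - 5/(-4)) - 57)*470 = ((-2 - 5*(-¼)) - 57)*470 = ((-2 + 5/4) - 57)*470 = (-¾ - 57)*470 = -231/4*470 = -54285/2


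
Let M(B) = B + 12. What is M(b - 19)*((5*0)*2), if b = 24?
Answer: 0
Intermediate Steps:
M(B) = 12 + B
M(b - 19)*((5*0)*2) = (12 + (24 - 19))*((5*0)*2) = (12 + 5)*(0*2) = 17*0 = 0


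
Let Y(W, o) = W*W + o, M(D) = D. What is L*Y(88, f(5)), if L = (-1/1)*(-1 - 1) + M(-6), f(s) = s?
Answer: -30996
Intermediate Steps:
L = -4 (L = (-1/1)*(-1 - 1) - 6 = -1*1*(-2) - 6 = -1*(-2) - 6 = 2 - 6 = -4)
Y(W, o) = o + W**2 (Y(W, o) = W**2 + o = o + W**2)
L*Y(88, f(5)) = -4*(5 + 88**2) = -4*(5 + 7744) = -4*7749 = -30996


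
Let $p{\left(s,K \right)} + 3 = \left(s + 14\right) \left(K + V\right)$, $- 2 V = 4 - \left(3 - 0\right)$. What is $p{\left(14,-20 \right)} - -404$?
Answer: $-173$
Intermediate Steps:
$V = - \frac{1}{2}$ ($V = - \frac{4 - \left(3 - 0\right)}{2} = - \frac{4 - \left(3 + 0\right)}{2} = - \frac{4 - 3}{2} = \left(- \frac{1}{2}\right) 1 = - \frac{1}{2} \approx -0.5$)
$p{\left(s,K \right)} = -3 + \left(14 + s\right) \left(- \frac{1}{2} + K\right)$ ($p{\left(s,K \right)} = -3 + \left(s + 14\right) \left(K - \frac{1}{2}\right) = -3 + \left(14 + s\right) \left(- \frac{1}{2} + K\right)$)
$p{\left(14,-20 \right)} - -404 = \left(-10 + 14 \left(-20\right) - 7 - 280\right) - -404 = \left(-10 - 280 - 7 - 280\right) + 404 = -577 + 404 = -173$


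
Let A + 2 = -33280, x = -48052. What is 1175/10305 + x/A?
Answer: 1978823/1270263 ≈ 1.5578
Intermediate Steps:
A = -33282 (A = -2 - 33280 = -33282)
1175/10305 + x/A = 1175/10305 - 48052/(-33282) = 1175*(1/10305) - 48052*(-1/33282) = 235/2061 + 24026/16641 = 1978823/1270263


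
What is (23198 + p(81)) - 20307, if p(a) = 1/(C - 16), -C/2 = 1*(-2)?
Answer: 34691/12 ≈ 2890.9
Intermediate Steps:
C = 4 (C = -2*(-2) = 4)
p(a) = -1/12 (p(a) = 1/(4 - 16) = 1/(-12) = -1/12)
(23198 + p(81)) - 20307 = (23198 - 1/12) - 20307 = 278375/12 - 20307 = 34691/12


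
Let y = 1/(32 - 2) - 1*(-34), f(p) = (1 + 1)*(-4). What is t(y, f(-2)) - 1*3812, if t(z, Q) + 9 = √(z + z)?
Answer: -3821 + √15315/15 ≈ -3812.8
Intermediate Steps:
f(p) = -8 (f(p) = 2*(-4) = -8)
y = 1021/30 (y = 1/30 + 34 = 1021/30 ≈ 34.033)
t(z, Q) = -9 + √2*√z (t(z, Q) = -9 + √(z + z) = -9 + √(2*z) = -9 + √2*√z)
t(y, f(-2)) - 1*3812 = (-9 + √2*√(1021/30)) - 1*3812 = (-9 + √2*(√30630/30)) - 3812 = (-9 + √15315/15) - 3812 = -3821 + √15315/15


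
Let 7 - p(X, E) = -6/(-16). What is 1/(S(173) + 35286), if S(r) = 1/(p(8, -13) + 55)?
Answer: 493/17396006 ≈ 2.8340e-5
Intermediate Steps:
p(X, E) = 53/8 (p(X, E) = 7 - (-6)/(-16) = 7 - (-6)*(-1)/16 = 7 - 1*3/8 = 7 - 3/8 = 53/8)
S(r) = 8/493 (S(r) = 1/(53/8 + 55) = 1/(493/8) = 8/493)
1/(S(173) + 35286) = 1/(8/493 + 35286) = 1/(17396006/493) = 493/17396006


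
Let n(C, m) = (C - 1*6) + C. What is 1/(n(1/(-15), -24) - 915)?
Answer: -15/13817 ≈ -0.0010856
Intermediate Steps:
n(C, m) = -6 + 2*C (n(C, m) = (C - 6) + C = (-6 + C) + C = -6 + 2*C)
1/(n(1/(-15), -24) - 915) = 1/((-6 + 2/(-15)) - 915) = 1/((-6 + 2*(-1/15)) - 915) = 1/((-6 - 2/15) - 915) = 1/(-92/15 - 915) = 1/(-13817/15) = -15/13817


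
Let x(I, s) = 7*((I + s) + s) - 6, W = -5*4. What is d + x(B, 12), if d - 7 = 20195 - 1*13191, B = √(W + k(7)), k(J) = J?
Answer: 7173 + 7*I*√13 ≈ 7173.0 + 25.239*I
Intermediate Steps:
W = -20
B = I*√13 (B = √(-20 + 7) = √(-13) = I*√13 ≈ 3.6056*I)
x(I, s) = -6 + 7*I + 14*s (x(I, s) = 7*(I + 2*s) - 6 = (7*I + 14*s) - 6 = -6 + 7*I + 14*s)
d = 7011 (d = 7 + (20195 - 1*13191) = 7 + (20195 - 13191) = 7 + 7004 = 7011)
d + x(B, 12) = 7011 + (-6 + 7*(I*√13) + 14*12) = 7011 + (-6 + 7*I*√13 + 168) = 7011 + (162 + 7*I*√13) = 7173 + 7*I*√13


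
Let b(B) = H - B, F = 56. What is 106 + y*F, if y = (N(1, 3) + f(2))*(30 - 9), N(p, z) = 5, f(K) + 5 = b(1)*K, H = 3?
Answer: 4810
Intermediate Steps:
b(B) = 3 - B
f(K) = -5 + 2*K (f(K) = -5 + (3 - 1*1)*K = -5 + (3 - 1)*K = -5 + 2*K)
y = 84 (y = (5 + (-5 + 2*2))*(30 - 9) = (5 + (-5 + 4))*21 = (5 - 1)*21 = 4*21 = 84)
106 + y*F = 106 + 84*56 = 106 + 4704 = 4810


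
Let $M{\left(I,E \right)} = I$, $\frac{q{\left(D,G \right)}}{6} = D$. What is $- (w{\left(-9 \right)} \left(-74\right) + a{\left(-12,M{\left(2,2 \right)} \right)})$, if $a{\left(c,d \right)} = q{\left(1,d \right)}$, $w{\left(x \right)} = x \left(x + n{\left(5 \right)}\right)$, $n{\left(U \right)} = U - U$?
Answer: $5988$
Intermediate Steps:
$n{\left(U \right)} = 0$
$q{\left(D,G \right)} = 6 D$
$w{\left(x \right)} = x^{2}$ ($w{\left(x \right)} = x \left(x + 0\right) = x x = x^{2}$)
$a{\left(c,d \right)} = 6$ ($a{\left(c,d \right)} = 6 \cdot 1 = 6$)
$- (w{\left(-9 \right)} \left(-74\right) + a{\left(-12,M{\left(2,2 \right)} \right)}) = - (\left(-9\right)^{2} \left(-74\right) + 6) = - (81 \left(-74\right) + 6) = - (-5994 + 6) = \left(-1\right) \left(-5988\right) = 5988$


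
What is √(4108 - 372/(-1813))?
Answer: 4*√17223907/259 ≈ 64.095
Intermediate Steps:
√(4108 - 372/(-1813)) = √(4108 - 372*(-1/1813)) = √(4108 + 372/1813) = √(7448176/1813) = 4*√17223907/259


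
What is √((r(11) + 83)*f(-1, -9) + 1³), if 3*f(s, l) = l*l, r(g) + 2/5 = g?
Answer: √63205/5 ≈ 50.281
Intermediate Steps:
r(g) = -⅖ + g
f(s, l) = l²/3 (f(s, l) = (l*l)/3 = l²/3)
√((r(11) + 83)*f(-1, -9) + 1³) = √(((-⅖ + 11) + 83)*((⅓)*(-9)²) + 1³) = √((53/5 + 83)*((⅓)*81) + 1) = √((468/5)*27 + 1) = √(12636/5 + 1) = √(12641/5) = √63205/5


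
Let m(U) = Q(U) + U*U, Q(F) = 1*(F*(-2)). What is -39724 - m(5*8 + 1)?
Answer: -41323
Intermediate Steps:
Q(F) = -2*F (Q(F) = 1*(-2*F) = -2*F)
m(U) = U² - 2*U (m(U) = -2*U + U*U = -2*U + U² = U² - 2*U)
-39724 - m(5*8 + 1) = -39724 - (5*8 + 1)*(-2 + (5*8 + 1)) = -39724 - (40 + 1)*(-2 + (40 + 1)) = -39724 - 41*(-2 + 41) = -39724 - 41*39 = -39724 - 1*1599 = -39724 - 1599 = -41323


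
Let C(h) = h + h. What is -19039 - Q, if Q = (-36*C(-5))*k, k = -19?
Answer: -12199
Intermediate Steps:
C(h) = 2*h
Q = -6840 (Q = -72*(-5)*(-19) = -36*(-10)*(-19) = 360*(-19) = -6840)
-19039 - Q = -19039 - 1*(-6840) = -19039 + 6840 = -12199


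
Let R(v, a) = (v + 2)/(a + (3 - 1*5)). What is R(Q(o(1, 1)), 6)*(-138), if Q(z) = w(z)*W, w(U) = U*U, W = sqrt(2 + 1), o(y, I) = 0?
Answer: -69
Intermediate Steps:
W = sqrt(3) ≈ 1.7320
w(U) = U**2
Q(z) = sqrt(3)*z**2 (Q(z) = z**2*sqrt(3) = sqrt(3)*z**2)
R(v, a) = (2 + v)/(-2 + a) (R(v, a) = (2 + v)/(a + (3 - 5)) = (2 + v)/(a - 2) = (2 + v)/(-2 + a))
R(Q(o(1, 1)), 6)*(-138) = ((2 + sqrt(3)*0**2)/(-2 + 6))*(-138) = ((2 + sqrt(3)*0)/4)*(-138) = ((2 + 0)/4)*(-138) = ((1/4)*2)*(-138) = (1/2)*(-138) = -69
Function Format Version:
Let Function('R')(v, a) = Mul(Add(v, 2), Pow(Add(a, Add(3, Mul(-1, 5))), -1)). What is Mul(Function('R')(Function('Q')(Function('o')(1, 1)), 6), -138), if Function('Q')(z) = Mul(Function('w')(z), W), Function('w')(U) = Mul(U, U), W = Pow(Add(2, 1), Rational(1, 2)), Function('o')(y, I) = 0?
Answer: -69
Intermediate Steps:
W = Pow(3, Rational(1, 2)) ≈ 1.7320
Function('w')(U) = Pow(U, 2)
Function('Q')(z) = Mul(Pow(3, Rational(1, 2)), Pow(z, 2)) (Function('Q')(z) = Mul(Pow(z, 2), Pow(3, Rational(1, 2))) = Mul(Pow(3, Rational(1, 2)), Pow(z, 2)))
Function('R')(v, a) = Mul(Pow(Add(-2, a), -1), Add(2, v)) (Function('R')(v, a) = Mul(Add(2, v), Pow(Add(a, Add(3, -5)), -1)) = Mul(Add(2, v), Pow(Add(a, -2), -1)) = Mul(Add(2, v), Pow(Add(-2, a), -1)) = Mul(Pow(Add(-2, a), -1), Add(2, v)))
Mul(Function('R')(Function('Q')(Function('o')(1, 1)), 6), -138) = Mul(Mul(Pow(Add(-2, 6), -1), Add(2, Mul(Pow(3, Rational(1, 2)), Pow(0, 2)))), -138) = Mul(Mul(Pow(4, -1), Add(2, Mul(Pow(3, Rational(1, 2)), 0))), -138) = Mul(Mul(Rational(1, 4), Add(2, 0)), -138) = Mul(Mul(Rational(1, 4), 2), -138) = Mul(Rational(1, 2), -138) = -69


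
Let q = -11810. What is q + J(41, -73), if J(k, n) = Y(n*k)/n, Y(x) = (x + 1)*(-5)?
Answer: -877090/73 ≈ -12015.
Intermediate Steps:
Y(x) = -5 - 5*x (Y(x) = (1 + x)*(-5) = -5 - 5*x)
J(k, n) = (-5 - 5*k*n)/n (J(k, n) = (-5 - 5*n*k)/n = (-5 - 5*k*n)/n)
q + J(41, -73) = -11810 + (-5*41 - 5/(-73)) = -11810 + (-205 - 5*(-1/73)) = -11810 + (-205 + 5/73) = -11810 - 14960/73 = -877090/73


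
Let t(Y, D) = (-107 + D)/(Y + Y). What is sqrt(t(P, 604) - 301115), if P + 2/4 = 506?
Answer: 4*I*sqrt(19235966403)/1011 ≈ 548.74*I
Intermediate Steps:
P = 1011/2 (P = -1/2 + 506 = 1011/2 ≈ 505.50)
t(Y, D) = (-107 + D)/(2*Y) (t(Y, D) = (-107 + D)/((2*Y)) = (-107 + D)*(1/(2*Y)) = (-107 + D)/(2*Y))
sqrt(t(P, 604) - 301115) = sqrt((-107 + 604)/(2*(1011/2)) - 301115) = sqrt((1/2)*(2/1011)*497 - 301115) = sqrt(497/1011 - 301115) = sqrt(-304426768/1011) = 4*I*sqrt(19235966403)/1011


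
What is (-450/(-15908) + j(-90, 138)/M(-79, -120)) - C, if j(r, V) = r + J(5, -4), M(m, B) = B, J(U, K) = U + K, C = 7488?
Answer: -3573205667/477240 ≈ -7487.2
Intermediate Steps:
J(U, K) = K + U
j(r, V) = 1 + r (j(r, V) = r + (-4 + 5) = r + 1 = 1 + r)
(-450/(-15908) + j(-90, 138)/M(-79, -120)) - C = (-450/(-15908) + (1 - 90)/(-120)) - 1*7488 = (-450*(-1/15908) - 89*(-1/120)) - 7488 = (225/7954 + 89/120) - 7488 = 367453/477240 - 7488 = -3573205667/477240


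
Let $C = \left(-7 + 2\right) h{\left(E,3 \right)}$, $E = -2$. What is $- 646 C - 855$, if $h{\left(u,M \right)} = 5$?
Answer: $15295$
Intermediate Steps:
$C = -25$ ($C = \left(-7 + 2\right) 5 = \left(-5\right) 5 = -25$)
$- 646 C - 855 = \left(-646\right) \left(-25\right) - 855 = 16150 - 855 = 15295$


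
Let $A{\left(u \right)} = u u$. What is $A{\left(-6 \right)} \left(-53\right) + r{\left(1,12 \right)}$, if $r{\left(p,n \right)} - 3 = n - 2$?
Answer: $-1895$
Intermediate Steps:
$A{\left(u \right)} = u^{2}$
$r{\left(p,n \right)} = 1 + n$ ($r{\left(p,n \right)} = 3 + \left(n - 2\right) = 3 + \left(-2 + n\right) = 1 + n$)
$A{\left(-6 \right)} \left(-53\right) + r{\left(1,12 \right)} = \left(-6\right)^{2} \left(-53\right) + \left(1 + 12\right) = 36 \left(-53\right) + 13 = -1908 + 13 = -1895$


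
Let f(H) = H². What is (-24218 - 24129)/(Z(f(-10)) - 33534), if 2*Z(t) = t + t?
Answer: 48347/33434 ≈ 1.4460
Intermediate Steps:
Z(t) = t (Z(t) = (t + t)/2 = (2*t)/2 = t)
(-24218 - 24129)/(Z(f(-10)) - 33534) = (-24218 - 24129)/((-10)² - 33534) = -48347/(100 - 33534) = -48347/(-33434) = -48347*(-1/33434) = 48347/33434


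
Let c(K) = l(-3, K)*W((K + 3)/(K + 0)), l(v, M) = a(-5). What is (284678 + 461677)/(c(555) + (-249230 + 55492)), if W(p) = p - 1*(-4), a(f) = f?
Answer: -9205045/2389744 ≈ -3.8519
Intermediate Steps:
l(v, M) = -5
W(p) = 4 + p (W(p) = p + 4 = 4 + p)
c(K) = -20 - 5*(3 + K)/K (c(K) = -5*(4 + (K + 3)/(K + 0)) = -5*(4 + (3 + K)/K) = -20 - 5*(3 + K)/K)
(284678 + 461677)/(c(555) + (-249230 + 55492)) = (284678 + 461677)/((-25 - 15/555) + (-249230 + 55492)) = 746355/((-25 - 15*1/555) - 193738) = 746355/((-25 - 1/37) - 193738) = 746355/(-926/37 - 193738) = 746355/(-7169232/37) = 746355*(-37/7169232) = -9205045/2389744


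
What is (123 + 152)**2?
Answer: 75625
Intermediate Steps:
(123 + 152)**2 = 275**2 = 75625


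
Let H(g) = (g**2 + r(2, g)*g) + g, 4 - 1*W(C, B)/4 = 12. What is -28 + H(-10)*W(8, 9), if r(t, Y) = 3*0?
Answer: -2908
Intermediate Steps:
W(C, B) = -32 (W(C, B) = 16 - 4*12 = 16 - 48 = -32)
r(t, Y) = 0
H(g) = g + g**2 (H(g) = (g**2 + 0*g) + g = (g**2 + 0) + g = g**2 + g = g + g**2)
-28 + H(-10)*W(8, 9) = -28 - 10*(1 - 10)*(-32) = -28 - 10*(-9)*(-32) = -28 + 90*(-32) = -28 - 2880 = -2908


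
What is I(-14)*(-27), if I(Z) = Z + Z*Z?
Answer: -4914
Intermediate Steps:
I(Z) = Z + Z²
I(-14)*(-27) = -14*(1 - 14)*(-27) = -14*(-13)*(-27) = 182*(-27) = -4914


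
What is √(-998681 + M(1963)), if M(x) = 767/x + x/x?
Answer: I*√22770893771/151 ≈ 999.34*I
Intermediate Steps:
M(x) = 1 + 767/x (M(x) = 767/x + 1 = 1 + 767/x)
√(-998681 + M(1963)) = √(-998681 + (767 + 1963)/1963) = √(-998681 + (1/1963)*2730) = √(-998681 + 210/151) = √(-150800621/151) = I*√22770893771/151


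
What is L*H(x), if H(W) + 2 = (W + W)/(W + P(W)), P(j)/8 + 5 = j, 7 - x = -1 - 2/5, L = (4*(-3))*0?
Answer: 0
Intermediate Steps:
L = 0 (L = -12*0 = 0)
x = 42/5 (x = 7 - (-1 - 2/5) = 7 - (-1 - 1*⅖) = 7 - (-1 - ⅖) = 7 - 1*(-7/5) = 7 + 7/5 = 42/5 ≈ 8.4000)
P(j) = -40 + 8*j
H(W) = -2 + 2*W/(-40 + 9*W) (H(W) = -2 + (W + W)/(W + (-40 + 8*W)) = -2 + (2*W)/(-40 + 9*W) = -2 + 2*W/(-40 + 9*W))
L*H(x) = 0*(16*(5 - 1*42/5)/(-40 + 9*(42/5))) = 0*(16*(5 - 42/5)/(-40 + 378/5)) = 0*(16*(-17/5)/(178/5)) = 0*(16*(5/178)*(-17/5)) = 0*(-136/89) = 0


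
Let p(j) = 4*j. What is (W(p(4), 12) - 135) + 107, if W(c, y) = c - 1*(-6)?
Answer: -6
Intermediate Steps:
W(c, y) = 6 + c (W(c, y) = c + 6 = 6 + c)
(W(p(4), 12) - 135) + 107 = ((6 + 4*4) - 135) + 107 = ((6 + 16) - 135) + 107 = (22 - 135) + 107 = -113 + 107 = -6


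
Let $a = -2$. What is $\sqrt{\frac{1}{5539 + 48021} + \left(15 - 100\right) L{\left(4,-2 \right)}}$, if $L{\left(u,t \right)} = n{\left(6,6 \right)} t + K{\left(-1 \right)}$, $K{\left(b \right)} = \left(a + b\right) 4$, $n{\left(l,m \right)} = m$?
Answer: $\frac{\sqrt{1463023549390}}{26780} \approx 45.166$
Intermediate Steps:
$K{\left(b \right)} = -8 + 4 b$ ($K{\left(b \right)} = \left(-2 + b\right) 4 = -8 + 4 b$)
$L{\left(u,t \right)} = -12 + 6 t$ ($L{\left(u,t \right)} = 6 t + \left(-8 + 4 \left(-1\right)\right) = 6 t - 12 = -12 + 6 t$)
$\sqrt{\frac{1}{5539 + 48021} + \left(15 - 100\right) L{\left(4,-2 \right)}} = \sqrt{\frac{1}{5539 + 48021} + \left(15 - 100\right) \left(-12 + 6 \left(-2\right)\right)} = \sqrt{\frac{1}{53560} - 85 \left(-12 - 12\right)} = \sqrt{\frac{1}{53560} - -2040} = \sqrt{\frac{1}{53560} + 2040} = \sqrt{\frac{109262401}{53560}} = \frac{\sqrt{1463023549390}}{26780}$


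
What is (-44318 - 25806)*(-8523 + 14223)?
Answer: -399706800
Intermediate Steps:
(-44318 - 25806)*(-8523 + 14223) = -70124*5700 = -399706800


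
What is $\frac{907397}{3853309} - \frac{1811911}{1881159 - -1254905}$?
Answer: $- \frac{4136197898091}{12084223635776} \approx -0.34228$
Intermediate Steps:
$\frac{907397}{3853309} - \frac{1811911}{1881159 - -1254905} = 907397 \cdot \frac{1}{3853309} - \frac{1811911}{1881159 + 1254905} = \frac{907397}{3853309} - \frac{1811911}{3136064} = - \frac{4136197898091}{12084223635776}$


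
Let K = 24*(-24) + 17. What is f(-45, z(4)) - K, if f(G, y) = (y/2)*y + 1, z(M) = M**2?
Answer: 688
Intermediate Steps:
f(G, y) = 1 + y**2/2 (f(G, y) = (y*(1/2))*y + 1 = (y/2)*y + 1 = y**2/2 + 1 = 1 + y**2/2)
K = -559 (K = -576 + 17 = -559)
f(-45, z(4)) - K = (1 + (4**2)**2/2) - 1*(-559) = (1 + (1/2)*16**2) + 559 = (1 + (1/2)*256) + 559 = (1 + 128) + 559 = 129 + 559 = 688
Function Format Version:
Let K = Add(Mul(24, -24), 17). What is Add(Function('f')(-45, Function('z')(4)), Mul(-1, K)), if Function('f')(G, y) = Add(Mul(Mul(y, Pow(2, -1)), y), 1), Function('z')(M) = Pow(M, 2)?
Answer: 688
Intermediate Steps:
Function('f')(G, y) = Add(1, Mul(Rational(1, 2), Pow(y, 2))) (Function('f')(G, y) = Add(Mul(Mul(y, Rational(1, 2)), y), 1) = Add(Mul(Mul(Rational(1, 2), y), y), 1) = Add(Mul(Rational(1, 2), Pow(y, 2)), 1) = Add(1, Mul(Rational(1, 2), Pow(y, 2))))
K = -559 (K = Add(-576, 17) = -559)
Add(Function('f')(-45, Function('z')(4)), Mul(-1, K)) = Add(Add(1, Mul(Rational(1, 2), Pow(Pow(4, 2), 2))), Mul(-1, -559)) = Add(Add(1, Mul(Rational(1, 2), Pow(16, 2))), 559) = Add(Add(1, Mul(Rational(1, 2), 256)), 559) = Add(Add(1, 128), 559) = Add(129, 559) = 688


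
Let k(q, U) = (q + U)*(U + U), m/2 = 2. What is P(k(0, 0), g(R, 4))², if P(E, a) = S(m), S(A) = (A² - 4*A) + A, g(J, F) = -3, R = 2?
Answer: 16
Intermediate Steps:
m = 4 (m = 2*2 = 4)
S(A) = A² - 3*A
k(q, U) = 2*U*(U + q) (k(q, U) = (U + q)*(2*U) = 2*U*(U + q))
P(E, a) = 4 (P(E, a) = 4*(-3 + 4) = 4*1 = 4)
P(k(0, 0), g(R, 4))² = 4² = 16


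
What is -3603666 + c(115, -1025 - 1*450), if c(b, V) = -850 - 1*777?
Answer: -3605293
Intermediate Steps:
c(b, V) = -1627 (c(b, V) = -850 - 777 = -1627)
-3603666 + c(115, -1025 - 1*450) = -3603666 - 1627 = -3605293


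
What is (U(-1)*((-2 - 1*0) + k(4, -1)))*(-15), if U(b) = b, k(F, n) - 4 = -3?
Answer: -15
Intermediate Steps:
k(F, n) = 1 (k(F, n) = 4 - 3 = 1)
(U(-1)*((-2 - 1*0) + k(4, -1)))*(-15) = -((-2 - 1*0) + 1)*(-15) = -((-2 + 0) + 1)*(-15) = -(-2 + 1)*(-15) = -1*(-1)*(-15) = 1*(-15) = -15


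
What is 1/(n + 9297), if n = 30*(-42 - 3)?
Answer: 1/7947 ≈ 0.00012583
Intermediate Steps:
n = -1350 (n = 30*(-45) = -1350)
1/(n + 9297) = 1/(-1350 + 9297) = 1/7947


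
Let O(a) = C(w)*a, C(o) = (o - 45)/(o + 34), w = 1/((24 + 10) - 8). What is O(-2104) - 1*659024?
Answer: -580776664/885 ≈ -6.5625e+5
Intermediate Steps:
w = 1/26 (w = 1/(34 - 8) = 1/26 ≈ 0.038462)
C(o) = (-45 + o)/(34 + o)
O(a) = -1169*a/885 (O(a) = ((-45 + 1/26)/(34 + 1/26))*a = (-1169/26/(885/26))*a = ((26/885)*(-1169/26))*a = -1169*a/885)
O(-2104) - 1*659024 = -1169/885*(-2104) - 1*659024 = 2459576/885 - 659024 = -580776664/885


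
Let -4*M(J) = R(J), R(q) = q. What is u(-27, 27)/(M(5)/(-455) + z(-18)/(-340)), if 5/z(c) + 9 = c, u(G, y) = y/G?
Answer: -83538/275 ≈ -303.77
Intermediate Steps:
z(c) = 5/(-9 + c)
M(J) = -J/4
u(-27, 27)/(M(5)/(-455) + z(-18)/(-340)) = (27/(-27))/(-1/4*5/(-455) + (5/(-9 - 18))/(-340)) = (27*(-1/27))/(-5/4*(-1/455) + (5/(-27))*(-1/340)) = -1/(1/364 + (5*(-1/27))*(-1/340)) = -1/(1/364 - 5/27*(-1/340)) = -1/(1/364 + 1/1836) = -1/275/83538 = -1*83538/275 = -83538/275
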